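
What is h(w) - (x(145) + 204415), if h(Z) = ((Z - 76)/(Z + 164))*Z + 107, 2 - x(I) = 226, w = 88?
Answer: -4285676/21 ≈ -2.0408e+5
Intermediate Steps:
x(I) = -224 (x(I) = 2 - 1*226 = 2 - 226 = -224)
h(Z) = 107 + Z*(-76 + Z)/(164 + Z) (h(Z) = ((-76 + Z)/(164 + Z))*Z + 107 = Z*(-76 + Z)/(164 + Z) + 107 = 107 + Z*(-76 + Z)/(164 + Z))
h(w) - (x(145) + 204415) = (17548 + 88² + 31*88)/(164 + 88) - (-224 + 204415) = (17548 + 7744 + 2728)/252 - 1*204191 = (1/252)*28020 - 204191 = 2335/21 - 204191 = -4285676/21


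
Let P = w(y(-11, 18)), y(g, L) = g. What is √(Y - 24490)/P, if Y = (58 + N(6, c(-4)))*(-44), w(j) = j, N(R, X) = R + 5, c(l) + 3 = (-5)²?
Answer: -I*√27526/11 ≈ -15.083*I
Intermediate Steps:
c(l) = 22 (c(l) = -3 + (-5)² = -3 + 25 = 22)
N(R, X) = 5 + R
Y = -3036 (Y = (58 + (5 + 6))*(-44) = (58 + 11)*(-44) = 69*(-44) = -3036)
P = -11
√(Y - 24490)/P = √(-3036 - 24490)/(-11) = √(-27526)*(-1/11) = (I*√27526)*(-1/11) = -I*√27526/11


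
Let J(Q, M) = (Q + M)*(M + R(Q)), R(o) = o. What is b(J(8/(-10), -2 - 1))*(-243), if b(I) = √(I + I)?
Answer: -4617*√2/5 ≈ -1305.9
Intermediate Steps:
J(Q, M) = (M + Q)² (J(Q, M) = (Q + M)*(M + Q) = (M + Q)*(M + Q) = (M + Q)²)
b(I) = √2*√I (b(I) = √(2*I) = √2*√I)
b(J(8/(-10), -2 - 1))*(-243) = (√2*√((-2 - 1)² + (8/(-10))² + 2*(-2 - 1)*(8/(-10))))*(-243) = (√2*√((-3)² + (8*(-⅒))² + 2*(-3)*(8*(-⅒))))*(-243) = (√2*√(9 + (-⅘)² + 2*(-3)*(-⅘)))*(-243) = (√2*√(9 + 16/25 + 24/5))*(-243) = (√2*√(361/25))*(-243) = (√2*(19/5))*(-243) = (19*√2/5)*(-243) = -4617*√2/5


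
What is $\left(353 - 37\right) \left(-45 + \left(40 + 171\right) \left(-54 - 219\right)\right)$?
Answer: $-18216768$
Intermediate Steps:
$\left(353 - 37\right) \left(-45 + \left(40 + 171\right) \left(-54 - 219\right)\right) = 316 \left(-45 + 211 \left(-273\right)\right) = 316 \left(-45 - 57603\right) = 316 \left(-57648\right) = -18216768$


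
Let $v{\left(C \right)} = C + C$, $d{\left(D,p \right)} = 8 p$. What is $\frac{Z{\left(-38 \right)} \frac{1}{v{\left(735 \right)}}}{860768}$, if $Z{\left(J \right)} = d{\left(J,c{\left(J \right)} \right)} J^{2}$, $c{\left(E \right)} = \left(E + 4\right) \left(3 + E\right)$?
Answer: $\frac{6137}{564879} \approx 0.010864$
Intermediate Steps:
$c{\left(E \right)} = \left(3 + E\right) \left(4 + E\right)$ ($c{\left(E \right)} = \left(4 + E\right) \left(3 + E\right) = \left(3 + E\right) \left(4 + E\right)$)
$v{\left(C \right)} = 2 C$
$Z{\left(J \right)} = J^{2} \left(96 + 8 J^{2} + 56 J\right)$ ($Z{\left(J \right)} = 8 \left(12 + J^{2} + 7 J\right) J^{2} = \left(96 + 8 J^{2} + 56 J\right) J^{2} = J^{2} \left(96 + 8 J^{2} + 56 J\right)$)
$\frac{Z{\left(-38 \right)} \frac{1}{v{\left(735 \right)}}}{860768} = \frac{8 \left(-38\right)^{2} \left(12 + \left(-38\right)^{2} + 7 \left(-38\right)\right) \frac{1}{2 \cdot 735}}{860768} = \frac{8 \cdot 1444 \left(12 + 1444 - 266\right)}{1470} \cdot \frac{1}{860768} = 8 \cdot 1444 \cdot 1190 \cdot \frac{1}{1470} \cdot \frac{1}{860768} = 13746880 \cdot \frac{1}{1470} \cdot \frac{1}{860768} = \frac{196384}{21} \cdot \frac{1}{860768} = \frac{6137}{564879}$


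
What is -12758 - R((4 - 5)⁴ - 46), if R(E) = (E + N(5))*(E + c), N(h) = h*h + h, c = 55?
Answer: -12608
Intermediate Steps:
N(h) = h + h² (N(h) = h² + h = h + h²)
R(E) = (30 + E)*(55 + E) (R(E) = (E + 5*(1 + 5))*(E + 55) = (E + 5*6)*(55 + E) = (E + 30)*(55 + E) = (30 + E)*(55 + E))
-12758 - R((4 - 5)⁴ - 46) = -12758 - (1650 + ((4 - 5)⁴ - 46)² + 85*((4 - 5)⁴ - 46)) = -12758 - (1650 + ((-1)⁴ - 46)² + 85*((-1)⁴ - 46)) = -12758 - (1650 + (1 - 46)² + 85*(1 - 46)) = -12758 - (1650 + (-45)² + 85*(-45)) = -12758 - (1650 + 2025 - 3825) = -12758 - 1*(-150) = -12758 + 150 = -12608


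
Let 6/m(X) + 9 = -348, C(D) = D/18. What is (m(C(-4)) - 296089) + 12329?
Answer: -33767442/119 ≈ -2.8376e+5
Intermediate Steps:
C(D) = D/18 (C(D) = D*(1/18) = D/18)
m(X) = -2/119 (m(X) = 6/(-9 - 348) = 6/(-357) = 6*(-1/357) = -2/119)
(m(C(-4)) - 296089) + 12329 = (-2/119 - 296089) + 12329 = -35234593/119 + 12329 = -33767442/119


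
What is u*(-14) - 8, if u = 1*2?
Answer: -36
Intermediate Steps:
u = 2
u*(-14) - 8 = 2*(-14) - 8 = -28 - 8 = -36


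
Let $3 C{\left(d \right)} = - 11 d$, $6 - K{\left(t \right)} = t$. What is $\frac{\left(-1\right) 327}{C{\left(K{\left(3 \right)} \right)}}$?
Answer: $\frac{327}{11} \approx 29.727$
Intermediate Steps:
$K{\left(t \right)} = 6 - t$
$C{\left(d \right)} = - \frac{11 d}{3}$ ($C{\left(d \right)} = \frac{\left(-11\right) d}{3} = - \frac{11 d}{3}$)
$\frac{\left(-1\right) 327}{C{\left(K{\left(3 \right)} \right)}} = \frac{\left(-1\right) 327}{\left(- \frac{11}{3}\right) \left(6 - 3\right)} = - \frac{327}{\left(- \frac{11}{3}\right) \left(6 - 3\right)} = - \frac{327}{\left(- \frac{11}{3}\right) 3} = - \frac{327}{-11} = \left(-327\right) \left(- \frac{1}{11}\right) = \frac{327}{11}$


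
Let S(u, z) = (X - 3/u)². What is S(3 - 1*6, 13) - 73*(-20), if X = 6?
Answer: 1509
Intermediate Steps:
S(u, z) = (6 - 3/u)²
S(3 - 1*6, 13) - 73*(-20) = 9*(-1 + 2*(3 - 1*6))²/(3 - 1*6)² - 73*(-20) = 9*(-1 + 2*(3 - 6))²/(3 - 6)² + 1460 = 9*(-1 + 2*(-3))²/(-3)² + 1460 = 9*(⅑)*(-1 - 6)² + 1460 = 9*(⅑)*(-7)² + 1460 = 9*(⅑)*49 + 1460 = 49 + 1460 = 1509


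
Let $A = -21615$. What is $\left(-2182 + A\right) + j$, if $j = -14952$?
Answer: $-38749$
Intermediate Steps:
$\left(-2182 + A\right) + j = \left(-2182 - 21615\right) - 14952 = -23797 - 14952 = -38749$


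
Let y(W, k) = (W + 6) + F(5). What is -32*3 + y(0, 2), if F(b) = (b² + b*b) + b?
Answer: -35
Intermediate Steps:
F(b) = b + 2*b² (F(b) = (b² + b²) + b = 2*b² + b = b + 2*b²)
y(W, k) = 61 + W (y(W, k) = (W + 6) + 5*(1 + 2*5) = (6 + W) + 5*(1 + 10) = (6 + W) + 5*11 = (6 + W) + 55 = 61 + W)
-32*3 + y(0, 2) = -32*3 + (61 + 0) = -96 + 61 = -35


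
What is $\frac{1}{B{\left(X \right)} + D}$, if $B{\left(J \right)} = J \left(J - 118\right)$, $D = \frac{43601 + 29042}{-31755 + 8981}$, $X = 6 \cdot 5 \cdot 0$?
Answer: $- \frac{22774}{72643} \approx -0.31351$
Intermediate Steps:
$X = 0$ ($X = 30 \cdot 0 = 0$)
$D = - \frac{72643}{22774}$ ($D = \frac{72643}{-22774} = 72643 \left(- \frac{1}{22774}\right) = - \frac{72643}{22774} \approx -3.1897$)
$B{\left(J \right)} = J \left(-118 + J\right)$
$\frac{1}{B{\left(X \right)} + D} = \frac{1}{0 \left(-118 + 0\right) - \frac{72643}{22774}} = \frac{1}{0 \left(-118\right) - \frac{72643}{22774}} = \frac{1}{0 - \frac{72643}{22774}} = \frac{1}{- \frac{72643}{22774}} = - \frac{22774}{72643}$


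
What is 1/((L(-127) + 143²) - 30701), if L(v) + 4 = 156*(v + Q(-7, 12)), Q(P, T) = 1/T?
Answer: -1/30055 ≈ -3.3272e-5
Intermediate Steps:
L(v) = 9 + 156*v (L(v) = -4 + 156*(v + 1/12) = -4 + 156*(1/12 + v) = -4 + (13 + 156*v) = 9 + 156*v)
1/((L(-127) + 143²) - 30701) = 1/(((9 + 156*(-127)) + 143²) - 30701) = 1/(((9 - 19812) + 20449) - 30701) = 1/((-19803 + 20449) - 30701) = 1/(646 - 30701) = 1/(-30055) = -1/30055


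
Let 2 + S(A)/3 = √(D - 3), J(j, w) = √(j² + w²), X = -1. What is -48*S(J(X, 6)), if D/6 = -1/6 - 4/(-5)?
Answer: 288 - 288*√5/5 ≈ 159.20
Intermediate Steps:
D = 19/5 (D = 6*(-1/6 - 4/(-5)) = 6*(-1*⅙ - 4*(-⅕)) = 6*(-⅙ + ⅘) = 6*(19/30) = 19/5 ≈ 3.8000)
S(A) = -6 + 6*√5/5 (S(A) = -6 + 3*√(19/5 - 3) = -6 + 3*√(⅘) = -6 + 3*(2*√5/5) = -6 + 6*√5/5)
-48*S(J(X, 6)) = -48*(-6 + 6*√5/5) = 288 - 288*√5/5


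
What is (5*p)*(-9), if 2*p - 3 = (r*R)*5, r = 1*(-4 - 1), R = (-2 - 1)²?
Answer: 4995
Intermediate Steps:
R = 9 (R = (-3)² = 9)
r = -5 (r = 1*(-5) = -5)
p = -111 (p = 3/2 + (-5*9*5)/2 = 3/2 + (-45*5)/2 = 3/2 + (½)*(-225) = 3/2 - 225/2 = -111)
(5*p)*(-9) = (5*(-111))*(-9) = -555*(-9) = 4995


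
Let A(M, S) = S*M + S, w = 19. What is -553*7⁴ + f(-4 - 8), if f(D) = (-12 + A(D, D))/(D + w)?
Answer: -9294151/7 ≈ -1.3277e+6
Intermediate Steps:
A(M, S) = S + M*S (A(M, S) = M*S + S = S + M*S)
f(D) = (-12 + D*(1 + D))/(19 + D) (f(D) = (-12 + D*(1 + D))/(D + 19) = (-12 + D*(1 + D))/(19 + D))
-553*7⁴ + f(-4 - 8) = -553*7⁴ + (-12 + (-4 - 8)*(1 + (-4 - 8)))/(19 + (-4 - 8)) = -553*2401 + (-12 - 12*(1 - 12))/(19 - 12) = -1327753 + (-12 - 12*(-11))/7 = -1327753 + (-12 + 132)/7 = -1327753 + (⅐)*120 = -1327753 + 120/7 = -9294151/7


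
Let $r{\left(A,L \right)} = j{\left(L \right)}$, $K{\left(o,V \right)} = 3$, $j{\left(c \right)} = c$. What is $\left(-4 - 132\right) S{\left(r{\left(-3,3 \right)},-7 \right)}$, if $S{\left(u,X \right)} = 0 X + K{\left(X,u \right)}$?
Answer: $-408$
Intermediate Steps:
$r{\left(A,L \right)} = L$
$S{\left(u,X \right)} = 3$ ($S{\left(u,X \right)} = 0 X + 3 = 0 + 3 = 3$)
$\left(-4 - 132\right) S{\left(r{\left(-3,3 \right)},-7 \right)} = \left(-4 - 132\right) 3 = \left(-136\right) 3 = -408$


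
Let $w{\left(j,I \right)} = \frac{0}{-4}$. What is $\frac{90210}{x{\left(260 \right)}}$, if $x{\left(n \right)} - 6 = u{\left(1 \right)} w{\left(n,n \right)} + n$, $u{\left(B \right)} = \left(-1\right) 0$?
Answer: $\frac{45105}{133} \approx 339.14$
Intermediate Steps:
$u{\left(B \right)} = 0$
$w{\left(j,I \right)} = 0$ ($w{\left(j,I \right)} = 0 \left(- \frac{1}{4}\right) = 0$)
$x{\left(n \right)} = 6 + n$ ($x{\left(n \right)} = 6 + \left(0 \cdot 0 + n\right) = 6 + \left(0 + n\right) = 6 + n$)
$\frac{90210}{x{\left(260 \right)}} = \frac{90210}{6 + 260} = \frac{90210}{266} = 90210 \cdot \frac{1}{266} = \frac{45105}{133}$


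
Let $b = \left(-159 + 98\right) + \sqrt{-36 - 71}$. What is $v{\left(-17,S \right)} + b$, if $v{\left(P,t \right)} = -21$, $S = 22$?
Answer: $-82 + i \sqrt{107} \approx -82.0 + 10.344 i$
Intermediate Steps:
$b = -61 + i \sqrt{107}$ ($b = -61 + \sqrt{-107} = -61 + i \sqrt{107} \approx -61.0 + 10.344 i$)
$v{\left(-17,S \right)} + b = -21 - \left(61 - i \sqrt{107}\right) = -82 + i \sqrt{107}$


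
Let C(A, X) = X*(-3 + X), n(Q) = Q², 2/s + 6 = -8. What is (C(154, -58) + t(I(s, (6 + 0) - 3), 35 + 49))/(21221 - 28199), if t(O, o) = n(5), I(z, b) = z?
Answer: -3563/6978 ≈ -0.51060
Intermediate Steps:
s = -⅐ (s = 2/(-6 - 8) = 2/(-14) = 2*(-1/14) = -⅐ ≈ -0.14286)
t(O, o) = 25 (t(O, o) = 5² = 25)
(C(154, -58) + t(I(s, (6 + 0) - 3), 35 + 49))/(21221 - 28199) = (-58*(-3 - 58) + 25)/(21221 - 28199) = (-58*(-61) + 25)/(-6978) = (3538 + 25)*(-1/6978) = 3563*(-1/6978) = -3563/6978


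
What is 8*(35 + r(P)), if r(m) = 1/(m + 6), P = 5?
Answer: 3088/11 ≈ 280.73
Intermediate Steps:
r(m) = 1/(6 + m)
8*(35 + r(P)) = 8*(35 + 1/(6 + 5)) = 8*(35 + 1/11) = 8*(386/11) = 3088/11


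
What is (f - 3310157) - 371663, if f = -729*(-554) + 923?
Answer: -3277031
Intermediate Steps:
f = 404789 (f = 403866 + 923 = 404789)
(f - 3310157) - 371663 = (404789 - 3310157) - 371663 = -2905368 - 371663 = -3277031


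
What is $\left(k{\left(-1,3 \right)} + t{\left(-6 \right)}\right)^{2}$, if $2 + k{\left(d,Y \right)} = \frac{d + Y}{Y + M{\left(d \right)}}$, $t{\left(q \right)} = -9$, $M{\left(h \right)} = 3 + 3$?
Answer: $\frac{9409}{81} \approx 116.16$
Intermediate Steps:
$M{\left(h \right)} = 6$
$k{\left(d,Y \right)} = -2 + \frac{Y + d}{6 + Y}$ ($k{\left(d,Y \right)} = -2 + \frac{d + Y}{Y + 6} = -2 + \frac{Y + d}{6 + Y}$)
$\left(k{\left(-1,3 \right)} + t{\left(-6 \right)}\right)^{2} = \left(\frac{-12 - 1 - 3}{6 + 3} - 9\right)^{2} = \left(\frac{-12 - 1 - 3}{9} - 9\right)^{2} = \left(\frac{1}{9} \left(-16\right) - 9\right)^{2} = \left(- \frac{16}{9} - 9\right)^{2} = \left(- \frac{97}{9}\right)^{2} = \frac{9409}{81}$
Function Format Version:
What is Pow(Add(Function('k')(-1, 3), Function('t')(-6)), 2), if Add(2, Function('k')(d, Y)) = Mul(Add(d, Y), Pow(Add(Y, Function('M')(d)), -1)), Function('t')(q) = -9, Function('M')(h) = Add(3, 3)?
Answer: Rational(9409, 81) ≈ 116.16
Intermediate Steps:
Function('M')(h) = 6
Function('k')(d, Y) = Add(-2, Mul(Pow(Add(6, Y), -1), Add(Y, d))) (Function('k')(d, Y) = Add(-2, Mul(Add(d, Y), Pow(Add(Y, 6), -1))) = Add(-2, Mul(Add(Y, d), Pow(Add(6, Y), -1))) = Add(-2, Mul(Pow(Add(6, Y), -1), Add(Y, d))))
Pow(Add(Function('k')(-1, 3), Function('t')(-6)), 2) = Pow(Add(Mul(Pow(Add(6, 3), -1), Add(-12, -1, Mul(-1, 3))), -9), 2) = Pow(Add(Mul(Pow(9, -1), Add(-12, -1, -3)), -9), 2) = Pow(Add(Mul(Rational(1, 9), -16), -9), 2) = Pow(Add(Rational(-16, 9), -9), 2) = Pow(Rational(-97, 9), 2) = Rational(9409, 81)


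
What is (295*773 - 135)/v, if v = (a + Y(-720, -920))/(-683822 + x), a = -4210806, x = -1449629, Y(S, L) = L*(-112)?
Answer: 243106741450/2053883 ≈ 1.1836e+5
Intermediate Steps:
Y(S, L) = -112*L
v = 4107766/2133451 (v = (-4210806 - 112*(-920))/(-683822 - 1449629) = (-4210806 + 103040)/(-2133451) = -4107766*(-1/2133451) = 4107766/2133451 ≈ 1.9254)
(295*773 - 135)/v = (295*773 - 135)/(4107766/2133451) = (228035 - 135)*(2133451/4107766) = 227900*(2133451/4107766) = 243106741450/2053883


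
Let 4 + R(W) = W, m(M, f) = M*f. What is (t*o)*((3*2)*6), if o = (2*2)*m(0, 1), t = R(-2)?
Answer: 0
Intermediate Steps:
R(W) = -4 + W
t = -6 (t = -4 - 2 = -6)
o = 0 (o = (2*2)*(0*1) = 4*0 = 0)
(t*o)*((3*2)*6) = (-6*0)*((3*2)*6) = 0*(6*6) = 0*36 = 0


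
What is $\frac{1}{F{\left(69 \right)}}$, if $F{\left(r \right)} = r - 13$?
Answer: $\frac{1}{56} \approx 0.017857$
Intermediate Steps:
$F{\left(r \right)} = -13 + r$ ($F{\left(r \right)} = r - 13 = -13 + r$)
$\frac{1}{F{\left(69 \right)}} = \frac{1}{-13 + 69} = \frac{1}{56}$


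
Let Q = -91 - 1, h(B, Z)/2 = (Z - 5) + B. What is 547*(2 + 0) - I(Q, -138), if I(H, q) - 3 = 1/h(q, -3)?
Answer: 318573/292 ≈ 1091.0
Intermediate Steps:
h(B, Z) = -10 + 2*B + 2*Z (h(B, Z) = 2*((Z - 5) + B) = 2*((-5 + Z) + B) = 2*(-5 + B + Z) = -10 + 2*B + 2*Z)
Q = -92
I(H, q) = 3 + 1/(-16 + 2*q) (I(H, q) = 3 + 1/(-10 + 2*q + 2*(-3)) = 3 + 1/(-10 + 2*q - 6) = 3 + 1/(-16 + 2*q))
547*(2 + 0) - I(Q, -138) = 547*(2 + 0) - (-47 + 6*(-138))/(2*(-8 - 138)) = 547*2 - (-47 - 828)/(2*(-146)) = 1094 - (-1)*(-875)/(2*146) = 1094 - 1*875/292 = 1094 - 875/292 = 318573/292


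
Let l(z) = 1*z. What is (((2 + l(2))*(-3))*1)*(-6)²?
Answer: -432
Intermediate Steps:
l(z) = z
(((2 + l(2))*(-3))*1)*(-6)² = (((2 + 2)*(-3))*1)*(-6)² = ((4*(-3))*1)*36 = -12*1*36 = -12*36 = -432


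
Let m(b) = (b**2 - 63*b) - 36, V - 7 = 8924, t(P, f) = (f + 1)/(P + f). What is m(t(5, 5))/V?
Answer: -612/74425 ≈ -0.0082230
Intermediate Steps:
t(P, f) = (1 + f)/(P + f)
V = 8931 (V = 7 + 8924 = 8931)
m(b) = -36 + b**2 - 63*b
m(t(5, 5))/V = (-36 + ((1 + 5)/(5 + 5))**2 - 63*(1 + 5)/(5 + 5))/8931 = (-36 + (6/10)**2 - 63*6/10)*(1/8931) = (-36 + ((1/10)*6)**2 - 63*6/10)*(1/8931) = (-36 + (3/5)**2 - 63*3/5)*(1/8931) = (-36 + 9/25 - 189/5)*(1/8931) = -1836/25*1/8931 = -612/74425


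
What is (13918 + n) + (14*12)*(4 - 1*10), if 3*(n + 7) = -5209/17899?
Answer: 692847182/53697 ≈ 12903.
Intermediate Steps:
n = -381088/53697 (n = -7 + (-5209/17899)/3 = -7 + (-5209*1/17899)/3 = -7 + (1/3)*(-5209/17899) = -7 - 5209/53697 = -381088/53697 ≈ -7.0970)
(13918 + n) + (14*12)*(4 - 1*10) = (13918 - 381088/53697) + (14*12)*(4 - 1*10) = 746973758/53697 + 168*(4 - 10) = 746973758/53697 + 168*(-6) = 746973758/53697 - 1008 = 692847182/53697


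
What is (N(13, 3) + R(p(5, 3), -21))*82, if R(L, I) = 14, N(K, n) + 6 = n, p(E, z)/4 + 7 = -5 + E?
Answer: 902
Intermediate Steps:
p(E, z) = -48 + 4*E (p(E, z) = -28 + 4*(-5 + E) = -28 + (-20 + 4*E) = -48 + 4*E)
N(K, n) = -6 + n
(N(13, 3) + R(p(5, 3), -21))*82 = ((-6 + 3) + 14)*82 = (-3 + 14)*82 = 11*82 = 902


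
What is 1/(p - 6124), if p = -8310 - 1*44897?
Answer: -1/59331 ≈ -1.6855e-5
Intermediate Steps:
p = -53207 (p = -8310 - 44897 = -53207)
1/(p - 6124) = 1/(-53207 - 6124) = 1/(-59331) = -1/59331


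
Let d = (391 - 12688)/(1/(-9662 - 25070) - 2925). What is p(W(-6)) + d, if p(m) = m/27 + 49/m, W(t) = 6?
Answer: 23028045523/1828639818 ≈ 12.593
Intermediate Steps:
d = 427099404/101591101 (d = -12297/(1/(-34732) - 2925) = -12297/(-1/34732 - 2925) = -12297/(-101591101/34732) = -12297*(-34732/101591101) = 427099404/101591101 ≈ 4.2041)
p(m) = 49/m + m/27 (p(m) = m*(1/27) + 49/m = m/27 + 49/m = 49/m + m/27)
p(W(-6)) + d = (49/6 + (1/27)*6) + 427099404/101591101 = (49*(⅙) + 2/9) + 427099404/101591101 = (49/6 + 2/9) + 427099404/101591101 = 151/18 + 427099404/101591101 = 23028045523/1828639818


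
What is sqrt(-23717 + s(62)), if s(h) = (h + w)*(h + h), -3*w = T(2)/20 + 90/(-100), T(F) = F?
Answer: I*sqrt(3599085)/15 ≈ 126.47*I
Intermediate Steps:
w = 4/15 (w = -(2/20 + 90/(-100))/3 = -(2*(1/20) + 90*(-1/100))/3 = -(1/10 - 9/10)/3 = -1/3*(-4/5) = 4/15 ≈ 0.26667)
s(h) = 2*h*(4/15 + h) (s(h) = (h + 4/15)*(h + h) = (4/15 + h)*(2*h) = 2*h*(4/15 + h))
sqrt(-23717 + s(62)) = sqrt(-23717 + (2/15)*62*(4 + 15*62)) = sqrt(-23717 + (2/15)*62*(4 + 930)) = sqrt(-23717 + (2/15)*62*934) = sqrt(-23717 + 115816/15) = sqrt(-239939/15) = I*sqrt(3599085)/15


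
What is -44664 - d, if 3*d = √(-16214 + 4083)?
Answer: -44664 - I*√12131/3 ≈ -44664.0 - 36.714*I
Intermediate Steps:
d = I*√12131/3 (d = √(-16214 + 4083)/3 = √(-12131)/3 = (I*√12131)/3 = I*√12131/3 ≈ 36.714*I)
-44664 - d = -44664 - I*√12131/3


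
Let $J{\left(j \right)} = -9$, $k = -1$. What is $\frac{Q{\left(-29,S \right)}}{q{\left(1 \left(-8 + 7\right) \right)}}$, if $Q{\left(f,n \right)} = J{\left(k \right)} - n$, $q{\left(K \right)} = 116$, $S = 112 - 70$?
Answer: $- \frac{51}{116} \approx -0.43966$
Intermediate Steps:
$S = 42$ ($S = 112 - 70 = 42$)
$Q{\left(f,n \right)} = -9 - n$
$\frac{Q{\left(-29,S \right)}}{q{\left(1 \left(-8 + 7\right) \right)}} = \frac{-9 - 42}{116} = \left(-9 - 42\right) \frac{1}{116} = \left(-51\right) \frac{1}{116} = - \frac{51}{116}$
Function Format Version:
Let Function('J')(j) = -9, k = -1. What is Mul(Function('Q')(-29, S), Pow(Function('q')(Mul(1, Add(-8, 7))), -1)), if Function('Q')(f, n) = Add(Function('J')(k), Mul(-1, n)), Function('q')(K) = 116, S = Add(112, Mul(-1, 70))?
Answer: Rational(-51, 116) ≈ -0.43966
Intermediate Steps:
S = 42 (S = Add(112, -70) = 42)
Function('Q')(f, n) = Add(-9, Mul(-1, n))
Mul(Function('Q')(-29, S), Pow(Function('q')(Mul(1, Add(-8, 7))), -1)) = Mul(Add(-9, Mul(-1, 42)), Pow(116, -1)) = Mul(Add(-9, -42), Rational(1, 116)) = Mul(-51, Rational(1, 116)) = Rational(-51, 116)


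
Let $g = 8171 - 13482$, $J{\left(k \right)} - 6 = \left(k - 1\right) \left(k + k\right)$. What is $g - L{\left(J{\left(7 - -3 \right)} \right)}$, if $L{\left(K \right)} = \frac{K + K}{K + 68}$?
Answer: $- \frac{674683}{127} \approx -5312.5$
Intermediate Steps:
$J{\left(k \right)} = 6 + 2 k \left(-1 + k\right)$ ($J{\left(k \right)} = 6 + \left(k - 1\right) \left(k + k\right) = 6 + \left(-1 + k\right) 2 k = 6 + 2 k \left(-1 + k\right)$)
$g = -5311$ ($g = 8171 - 13482 = -5311$)
$L{\left(K \right)} = \frac{2 K}{68 + K}$
$g - L{\left(J{\left(7 - -3 \right)} \right)} = -5311 - \frac{2 \left(6 - 2 \left(7 - -3\right) + 2 \left(7 - -3\right)^{2}\right)}{68 + \left(6 - 2 \left(7 - -3\right) + 2 \left(7 - -3\right)^{2}\right)} = -5311 - \frac{2 \left(6 - 2 \left(7 + 3\right) + 2 \left(7 + 3\right)^{2}\right)}{68 + \left(6 - 2 \left(7 + 3\right) + 2 \left(7 + 3\right)^{2}\right)} = -5311 - \frac{2 \left(6 - 20 + 2 \cdot 10^{2}\right)}{68 + \left(6 - 20 + 2 \cdot 10^{2}\right)} = -5311 - \frac{2 \left(6 - 20 + 2 \cdot 100\right)}{68 + \left(6 - 20 + 2 \cdot 100\right)} = -5311 - \frac{2 \left(6 - 20 + 200\right)}{68 + \left(6 - 20 + 200\right)} = -5311 - 2 \cdot 186 \frac{1}{68 + 186} = -5311 - 2 \cdot 186 \cdot \frac{1}{254} = -5311 - \frac{186}{127} = - \frac{674683}{127}$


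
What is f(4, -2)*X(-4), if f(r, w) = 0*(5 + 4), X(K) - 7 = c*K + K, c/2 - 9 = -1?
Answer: 0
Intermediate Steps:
c = 16 (c = 18 + 2*(-1) = 18 - 2 = 16)
X(K) = 7 + 17*K (X(K) = 7 + (16*K + K) = 7 + 17*K)
f(r, w) = 0 (f(r, w) = 0*9 = 0)
f(4, -2)*X(-4) = 0*(7 + 17*(-4)) = 0*(7 - 68) = 0*(-61) = 0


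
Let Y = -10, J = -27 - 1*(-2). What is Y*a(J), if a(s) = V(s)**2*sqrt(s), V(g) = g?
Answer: -31250*I ≈ -31250.0*I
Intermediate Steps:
J = -25 (J = -27 + 2 = -25)
a(s) = s**(5/2) (a(s) = s**2*sqrt(s) = s**(5/2))
Y*a(J) = -31250*I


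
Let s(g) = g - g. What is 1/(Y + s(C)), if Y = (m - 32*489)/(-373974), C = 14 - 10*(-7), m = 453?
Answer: 124658/5065 ≈ 24.612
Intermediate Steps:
C = 84 (C = 14 + 70 = 84)
s(g) = 0
Y = 5065/124658 (Y = (453 - 32*489)/(-373974) = (453 - 15648)*(-1/373974) = -15195*(-1/373974) = 5065/124658 ≈ 0.040631)
1/(Y + s(C)) = 1/(5065/124658 + 0) = 1/(5065/124658) = 124658/5065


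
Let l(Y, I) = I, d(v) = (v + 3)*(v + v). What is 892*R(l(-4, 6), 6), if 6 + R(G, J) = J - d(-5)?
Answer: -17840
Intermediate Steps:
d(v) = 2*v*(3 + v) (d(v) = (3 + v)*(2*v) = 2*v*(3 + v))
R(G, J) = -26 + J (R(G, J) = -6 + (J - 2*(-5)*(3 - 5)) = -6 + (J - 2*(-5)*(-2)) = -6 + (J - 1*20) = -6 + (J - 20) = -6 + (-20 + J) = -26 + J)
892*R(l(-4, 6), 6) = 892*(-26 + 6) = 892*(-20) = -17840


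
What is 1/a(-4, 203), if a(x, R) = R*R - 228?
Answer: 1/40981 ≈ 2.4402e-5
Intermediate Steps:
a(x, R) = -228 + R² (a(x, R) = R² - 228 = -228 + R²)
1/a(-4, 203) = 1/(-228 + 203²) = 1/(-228 + 41209) = 1/40981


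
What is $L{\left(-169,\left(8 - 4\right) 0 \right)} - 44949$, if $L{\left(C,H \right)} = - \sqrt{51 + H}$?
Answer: $-44949 - \sqrt{51} \approx -44956.0$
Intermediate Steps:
$L{\left(-169,\left(8 - 4\right) 0 \right)} - 44949 = - \sqrt{51 + \left(8 - 4\right) 0} - 44949 = - \sqrt{51 + 4 \cdot 0} - 44949 = - \sqrt{51 + 0} - 44949 = - \sqrt{51} - 44949 = -44949 - \sqrt{51}$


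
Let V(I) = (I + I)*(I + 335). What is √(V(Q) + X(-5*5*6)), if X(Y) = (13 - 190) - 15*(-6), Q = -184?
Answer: I*√55655 ≈ 235.91*I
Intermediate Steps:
V(I) = 2*I*(335 + I) (V(I) = (2*I)*(335 + I) = 2*I*(335 + I))
X(Y) = -87 (X(Y) = -177 + 90 = -87)
√(V(Q) + X(-5*5*6)) = √(2*(-184)*(335 - 184) - 87) = √(2*(-184)*151 - 87) = √(-55568 - 87) = √(-55655) = I*√55655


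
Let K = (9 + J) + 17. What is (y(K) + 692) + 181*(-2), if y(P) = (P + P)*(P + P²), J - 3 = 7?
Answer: 96234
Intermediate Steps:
J = 10 (J = 3 + 7 = 10)
K = 36 (K = (9 + 10) + 17 = 19 + 17 = 36)
y(P) = 2*P*(P + P²) (y(P) = (2*P)*(P + P²) = 2*P*(P + P²))
(y(K) + 692) + 181*(-2) = (2*36²*(1 + 36) + 692) + 181*(-2) = (2*1296*37 + 692) - 362 = (95904 + 692) - 362 = 96596 - 362 = 96234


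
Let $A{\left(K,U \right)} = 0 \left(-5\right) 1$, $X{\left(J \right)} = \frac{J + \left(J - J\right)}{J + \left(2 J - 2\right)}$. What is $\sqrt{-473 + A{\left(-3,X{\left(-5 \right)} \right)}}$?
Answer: $i \sqrt{473} \approx 21.749 i$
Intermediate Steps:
$X{\left(J \right)} = \frac{J}{-2 + 3 J}$ ($X{\left(J \right)} = \frac{J + 0}{J + \left(-2 + 2 J\right)} = \frac{J}{-2 + 3 J}$)
$A{\left(K,U \right)} = 0$ ($A{\left(K,U \right)} = 0 \cdot 1 = 0$)
$\sqrt{-473 + A{\left(-3,X{\left(-5 \right)} \right)}} = \sqrt{-473 + 0} = \sqrt{-473} = i \sqrt{473}$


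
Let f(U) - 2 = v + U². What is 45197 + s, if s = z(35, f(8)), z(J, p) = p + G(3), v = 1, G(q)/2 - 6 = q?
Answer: 45282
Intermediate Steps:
G(q) = 12 + 2*q
f(U) = 3 + U² (f(U) = 2 + (1 + U²) = 3 + U²)
z(J, p) = 18 + p (z(J, p) = p + (12 + 2*3) = p + (12 + 6) = p + 18 = 18 + p)
s = 85 (s = 18 + (3 + 8²) = 18 + (3 + 64) = 18 + 67 = 85)
45197 + s = 45197 + 85 = 45282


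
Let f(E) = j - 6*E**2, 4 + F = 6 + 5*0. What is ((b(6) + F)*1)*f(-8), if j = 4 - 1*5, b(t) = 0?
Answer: -770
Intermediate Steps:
j = -1 (j = 4 - 5 = -1)
F = 2 (F = -4 + (6 + 5*0) = -4 + (6 + 0) = -4 + 6 = 2)
f(E) = -1 - 6*E**2
((b(6) + F)*1)*f(-8) = ((0 + 2)*1)*(-1 - 6*(-8)**2) = (2*1)*(-1 - 6*64) = 2*(-1 - 384) = 2*(-385) = -770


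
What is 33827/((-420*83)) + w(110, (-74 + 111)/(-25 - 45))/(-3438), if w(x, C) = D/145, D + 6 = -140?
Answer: -561933607/579268620 ≈ -0.97007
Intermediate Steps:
D = -146 (D = -6 - 140 = -146)
w(x, C) = -146/145
33827/((-420*83)) + w(110, (-74 + 111)/(-25 - 45))/(-3438) = 33827/((-420*83)) - 146/145/(-3438) = 33827/(-34860) - 146/145*(-1/3438) = 33827*(-1/34860) + 73/249255 = -33827/34860 + 73/249255 = -561933607/579268620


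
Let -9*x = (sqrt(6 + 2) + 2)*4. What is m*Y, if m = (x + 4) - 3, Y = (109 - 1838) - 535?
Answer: -2264/9 + 18112*sqrt(2)/9 ≈ 2594.5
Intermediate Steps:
x = -8/9 - 8*sqrt(2)/9 (x = -(sqrt(6 + 2) + 2)*4/9 = -(sqrt(8) + 2)*4/9 = -(2*sqrt(2) + 2)*4/9 = -(2 + 2*sqrt(2))*4/9 = -(8 + 8*sqrt(2))/9 = -8/9 - 8*sqrt(2)/9 ≈ -2.1460)
Y = -2264 (Y = -1729 - 535 = -2264)
m = 1/9 - 8*sqrt(2)/9 (m = ((-8/9 - 8*sqrt(2)/9) + 4) - 3 = (28/9 - 8*sqrt(2)/9) - 3 = 1/9 - 8*sqrt(2)/9 ≈ -1.1460)
m*Y = (1/9 - 8*sqrt(2)/9)*(-2264) = -2264/9 + 18112*sqrt(2)/9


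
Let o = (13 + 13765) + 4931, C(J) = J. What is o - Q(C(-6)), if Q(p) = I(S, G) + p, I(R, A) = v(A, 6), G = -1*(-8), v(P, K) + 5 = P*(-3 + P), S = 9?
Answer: 18680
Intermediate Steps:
v(P, K) = -5 + P*(-3 + P)
G = 8
I(R, A) = -5 + A² - 3*A
Q(p) = 35 + p (Q(p) = (-5 + 8² - 3*8) + p = (-5 + 64 - 24) + p = 35 + p)
o = 18709 (o = 13778 + 4931 = 18709)
o - Q(C(-6)) = 18709 - (35 - 6) = 18709 - 1*29 = 18709 - 29 = 18680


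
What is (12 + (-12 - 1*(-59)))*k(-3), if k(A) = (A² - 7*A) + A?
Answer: 1593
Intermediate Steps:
k(A) = A² - 6*A
(12 + (-12 - 1*(-59)))*k(-3) = (12 + (-12 - 1*(-59)))*(-3*(-6 - 3)) = (12 + (-12 + 59))*(-3*(-9)) = (12 + 47)*27 = 59*27 = 1593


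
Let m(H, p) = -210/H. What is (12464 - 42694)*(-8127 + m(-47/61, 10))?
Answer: 11159676570/47 ≈ 2.3744e+8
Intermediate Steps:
(12464 - 42694)*(-8127 + m(-47/61, 10)) = (12464 - 42694)*(-8127 - 210/((-47/61))) = -30230*(-8127 - 210/((-47*1/61))) = -30230*(-8127 - 210/(-47/61)) = -30230*(-8127 - 210*(-61/47)) = -30230*(-8127 + 12810/47) = -30230*(-369159/47) = 11159676570/47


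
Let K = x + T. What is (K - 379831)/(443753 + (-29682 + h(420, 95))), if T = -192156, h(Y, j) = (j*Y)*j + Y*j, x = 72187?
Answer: -71400/606353 ≈ -0.11775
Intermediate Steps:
h(Y, j) = Y*j + Y*j**2 (h(Y, j) = (Y*j)*j + Y*j = Y*j**2 + Y*j = Y*j + Y*j**2)
K = -119969 (K = 72187 - 192156 = -119969)
(K - 379831)/(443753 + (-29682 + h(420, 95))) = (-119969 - 379831)/(443753 + (-29682 + 420*95*(1 + 95))) = -499800/(443753 + (-29682 + 420*95*96)) = -499800/(443753 + (-29682 + 3830400)) = -499800/(443753 + 3800718) = -499800/4244471 = -499800*1/4244471 = -71400/606353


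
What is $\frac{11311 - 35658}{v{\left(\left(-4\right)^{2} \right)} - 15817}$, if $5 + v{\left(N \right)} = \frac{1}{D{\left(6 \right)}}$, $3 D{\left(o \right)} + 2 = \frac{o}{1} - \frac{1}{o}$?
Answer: $\frac{559981}{363888} \approx 1.5389$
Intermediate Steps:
$D{\left(o \right)} = - \frac{2}{3} - \frac{1}{3 o} + \frac{o}{3}$ ($D{\left(o \right)} = - \frac{2}{3} + \frac{\frac{o}{1} - \frac{1}{o}}{3} = - \frac{2}{3} + \frac{o 1 - \frac{1}{o}}{3} = - \frac{2}{3} + \frac{o - \frac{1}{o}}{3} = - \frac{2}{3} + \left(- \frac{1}{3 o} + \frac{o}{3}\right) = - \frac{2}{3} - \frac{1}{3 o} + \frac{o}{3}$)
$v{\left(N \right)} = - \frac{97}{23}$ ($v{\left(N \right)} = -5 + \frac{1}{\frac{1}{3} \cdot \frac{1}{6} \left(-1 + 6 \left(-2 + 6\right)\right)} = -5 + \frac{1}{\frac{1}{3} \cdot \frac{1}{6} \left(-1 + 6 \cdot 4\right)} = -5 + \frac{1}{\frac{1}{3} \cdot \frac{1}{6} \left(-1 + 24\right)} = -5 + \frac{1}{\frac{1}{3} \cdot \frac{1}{6} \cdot 23} = -5 + \frac{1}{\frac{23}{18}} = -5 + \frac{18}{23} = - \frac{97}{23}$)
$\frac{11311 - 35658}{v{\left(\left(-4\right)^{2} \right)} - 15817} = \frac{11311 - 35658}{- \frac{97}{23} - 15817} = - \frac{24347}{- \frac{363888}{23}} = \left(-24347\right) \left(- \frac{23}{363888}\right) = \frac{559981}{363888}$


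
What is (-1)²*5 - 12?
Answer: -7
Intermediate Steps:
(-1)²*5 - 12 = 1*5 - 12 = 5 - 12 = -7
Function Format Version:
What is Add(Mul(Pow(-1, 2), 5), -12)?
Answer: -7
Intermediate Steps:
Add(Mul(Pow(-1, 2), 5), -12) = Add(Mul(1, 5), -12) = Add(5, -12) = -7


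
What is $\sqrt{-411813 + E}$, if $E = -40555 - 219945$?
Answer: $i \sqrt{672313} \approx 819.95 i$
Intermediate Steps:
$E = -260500$ ($E = -40555 - 219945 = -260500$)
$\sqrt{-411813 + E} = \sqrt{-411813 - 260500} = \sqrt{-672313} = i \sqrt{672313}$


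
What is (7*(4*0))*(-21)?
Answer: 0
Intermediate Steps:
(7*(4*0))*(-21) = (7*0)*(-21) = 0*(-21) = 0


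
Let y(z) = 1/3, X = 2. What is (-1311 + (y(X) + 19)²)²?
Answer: 71149225/81 ≈ 8.7839e+5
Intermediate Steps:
y(z) = ⅓
(-1311 + (y(X) + 19)²)² = (-1311 + (⅓ + 19)²)² = (-1311 + (58/3)²)² = (-1311 + 3364/9)² = (-8435/9)² = 71149225/81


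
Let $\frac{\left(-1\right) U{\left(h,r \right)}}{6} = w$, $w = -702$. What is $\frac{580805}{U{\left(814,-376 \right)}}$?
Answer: $\frac{580805}{4212} \approx 137.89$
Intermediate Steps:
$U{\left(h,r \right)} = 4212$ ($U{\left(h,r \right)} = \left(-6\right) \left(-702\right) = 4212$)
$\frac{580805}{U{\left(814,-376 \right)}} = \frac{580805}{4212}$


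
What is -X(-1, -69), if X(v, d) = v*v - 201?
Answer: 200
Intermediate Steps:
X(v, d) = -201 + v² (X(v, d) = v² - 201 = -201 + v²)
-X(-1, -69) = -(-201 + (-1)²) = -(-201 + 1) = -1*(-200) = 200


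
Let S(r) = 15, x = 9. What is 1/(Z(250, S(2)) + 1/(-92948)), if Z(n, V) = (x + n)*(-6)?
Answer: -92948/144441193 ≈ -0.00064350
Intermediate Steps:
Z(n, V) = -54 - 6*n (Z(n, V) = (9 + n)*(-6) = -54 - 6*n)
1/(Z(250, S(2)) + 1/(-92948)) = 1/((-54 - 6*250) + 1/(-92948)) = 1/((-54 - 1500) - 1/92948) = 1/(-1554 - 1/92948) = 1/(-144441193/92948) = -92948/144441193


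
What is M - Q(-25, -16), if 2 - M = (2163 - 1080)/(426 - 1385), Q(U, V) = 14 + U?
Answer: 13550/959 ≈ 14.129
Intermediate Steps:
M = 3001/959 (M = 2 - (2163 - 1080)/(426 - 1385) = 2 - 1083/(-959) = 2 - 1083*(-1)/959 = 2 - 1*(-1083/959) = 2 + 1083/959 = 3001/959 ≈ 3.1293)
M - Q(-25, -16) = 3001/959 - (14 - 25) = 3001/959 - 1*(-11) = 3001/959 + 11 = 13550/959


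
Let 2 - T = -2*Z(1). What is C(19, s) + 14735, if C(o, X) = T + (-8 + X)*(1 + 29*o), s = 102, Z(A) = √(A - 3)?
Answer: 66625 + 2*I*√2 ≈ 66625.0 + 2.8284*I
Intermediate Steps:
Z(A) = √(-3 + A)
T = 2 + 2*I*√2 (T = 2 - (-2)*√(-3 + 1) = 2 - (-2)*√(-2) = 2 - (-2)*I*√2 = 2 + 2*I*√2 ≈ 2.0 + 2.8284*I)
C(o, X) = 2 + (1 + 29*o)*(-8 + X) + 2*I*√2 (C(o, X) = (2 + 2*I*√2) + (-8 + X)*(1 + 29*o) = (2 + 2*I*√2) + (1 + 29*o)*(-8 + X) = 2 + (1 + 29*o)*(-8 + X) + 2*I*√2)
C(19, s) + 14735 = (-6 + 102 - 232*19 + 2*I*√2 + 29*102*19) + 14735 = (-6 + 102 - 4408 + 2*I*√2 + 56202) + 14735 = (51890 + 2*I*√2) + 14735 = 66625 + 2*I*√2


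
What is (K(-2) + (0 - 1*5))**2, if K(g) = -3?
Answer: 64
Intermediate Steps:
(K(-2) + (0 - 1*5))**2 = (-3 + (0 - 1*5))**2 = (-3 + (0 - 5))**2 = (-3 - 5)**2 = (-8)**2 = 64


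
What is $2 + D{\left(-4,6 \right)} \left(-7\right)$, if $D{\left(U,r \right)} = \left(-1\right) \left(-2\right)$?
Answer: $-12$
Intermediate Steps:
$D{\left(U,r \right)} = 2$
$2 + D{\left(-4,6 \right)} \left(-7\right) = 2 + 2 \left(-7\right) = 2 - 14 = -12$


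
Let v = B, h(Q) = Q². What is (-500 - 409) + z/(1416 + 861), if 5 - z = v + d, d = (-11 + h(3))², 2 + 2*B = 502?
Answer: -690014/759 ≈ -909.11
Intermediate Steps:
B = 250 (B = -1 + (½)*502 = -1 + 251 = 250)
v = 250
d = 4 (d = (-11 + 3²)² = (-11 + 9)² = (-2)² = 4)
z = -249 (z = 5 - (250 + 4) = 5 - 1*254 = 5 - 254 = -249)
(-500 - 409) + z/(1416 + 861) = (-500 - 409) - 249/(1416 + 861) = -909 - 249/2277 = -909 - 249*1/2277 = -909 - 83/759 = -690014/759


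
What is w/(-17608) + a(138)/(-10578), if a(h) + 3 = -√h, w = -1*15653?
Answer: 27605043/31042904 + √138/10578 ≈ 0.89036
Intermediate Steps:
w = -15653
a(h) = -3 - √h
w/(-17608) + a(138)/(-10578) = -15653/(-17608) + (-3 - √138)/(-10578) = -15653*(-1/17608) + (-3 - √138)*(-1/10578) = 15653/17608 + (1/3526 + √138/10578) = 27605043/31042904 + √138/10578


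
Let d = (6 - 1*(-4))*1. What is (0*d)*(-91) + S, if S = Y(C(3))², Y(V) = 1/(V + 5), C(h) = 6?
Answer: 1/121 ≈ 0.0082645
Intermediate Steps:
d = 10 (d = (6 + 4)*1 = 10*1 = 10)
Y(V) = 1/(5 + V)
S = 1/121 (S = (1/(5 + 6))² = (1/11)² = 1/121 ≈ 0.0082645)
(0*d)*(-91) + S = (0*10)*(-91) + 1/121 = 0*(-91) + 1/121 = 0 + 1/121 = 1/121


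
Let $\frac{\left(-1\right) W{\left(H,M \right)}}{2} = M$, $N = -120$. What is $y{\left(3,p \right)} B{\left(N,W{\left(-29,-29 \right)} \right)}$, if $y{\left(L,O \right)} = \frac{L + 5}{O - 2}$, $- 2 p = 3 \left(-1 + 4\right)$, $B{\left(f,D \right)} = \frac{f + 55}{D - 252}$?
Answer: $- \frac{40}{97} \approx -0.41237$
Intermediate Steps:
$W{\left(H,M \right)} = - 2 M$
$B{\left(f,D \right)} = \frac{55 + f}{-252 + D}$
$p = - \frac{9}{2}$ ($p = - \frac{3 \left(-1 + 4\right)}{2} = - \frac{3 \cdot 3}{2} = \left(- \frac{1}{2}\right) 9 = - \frac{9}{2} \approx -4.5$)
$y{\left(L,O \right)} = \frac{5 + L}{-2 + O}$
$y{\left(3,p \right)} B{\left(N,W{\left(-29,-29 \right)} \right)} = \frac{5 + 3}{-2 - \frac{9}{2}} \frac{55 - 120}{-252 - -58} = \frac{1}{- \frac{13}{2}} \cdot 8 \frac{1}{-252 + 58} \left(-65\right) = \left(- \frac{2}{13}\right) 8 \frac{1}{-194} \left(-65\right) = - \frac{16 \left(\left(- \frac{1}{194}\right) \left(-65\right)\right)}{13} = \left(- \frac{16}{13}\right) \frac{65}{194} = - \frac{40}{97}$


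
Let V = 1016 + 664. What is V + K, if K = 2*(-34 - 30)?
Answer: 1552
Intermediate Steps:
K = -128 (K = 2*(-64) = -128)
V = 1680
V + K = 1680 - 128 = 1552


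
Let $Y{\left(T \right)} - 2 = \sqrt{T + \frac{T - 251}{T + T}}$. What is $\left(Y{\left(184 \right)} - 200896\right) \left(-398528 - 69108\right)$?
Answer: $93945266584 - 5083 \sqrt{1555835} \approx 9.3939 \cdot 10^{10}$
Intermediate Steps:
$Y{\left(T \right)} = 2 + \sqrt{T + \frac{-251 + T}{2 T}}$ ($Y{\left(T \right)} = 2 + \sqrt{T + \frac{T - 251}{T + T}} = 2 + \sqrt{T + \frac{-251 + T}{2 T}}$)
$\left(Y{\left(184 \right)} - 200896\right) \left(-398528 - 69108\right) = \left(\left(2 + \frac{\sqrt{2 - \frac{502}{184} + 4 \cdot 184}}{2}\right) - 200896\right) \left(-398528 - 69108\right) = \left(\left(2 + \frac{\sqrt{2 - \frac{251}{92} + 736}}{2}\right) - 200896\right) \left(-467636\right) = \left(\left(2 + \frac{\sqrt{\frac{67645}{92}}}{2}\right) - 200896\right) \left(-467636\right) = \left(\left(2 + \frac{\frac{1}{46} \sqrt{1555835}}{2}\right) - 200896\right) \left(-467636\right) = \left(\left(2 + \frac{\sqrt{1555835}}{92}\right) - 200896\right) \left(-467636\right) = \left(-200894 + \frac{\sqrt{1555835}}{92}\right) \left(-467636\right) = 93945266584 - 5083 \sqrt{1555835}$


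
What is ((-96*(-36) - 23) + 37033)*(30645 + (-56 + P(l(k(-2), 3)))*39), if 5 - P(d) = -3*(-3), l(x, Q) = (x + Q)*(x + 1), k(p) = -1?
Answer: 1145390130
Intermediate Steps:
l(x, Q) = (1 + x)*(Q + x) (l(x, Q) = (Q + x)*(1 + x) = (1 + x)*(Q + x))
P(d) = -4 (P(d) = 5 - (-3)*(-3) = 5 - 1*9 = 5 - 9 = -4)
((-96*(-36) - 23) + 37033)*(30645 + (-56 + P(l(k(-2), 3)))*39) = ((-96*(-36) - 23) + 37033)*(30645 + (-56 - 4)*39) = ((3456 - 23) + 37033)*(30645 - 60*39) = (3433 + 37033)*(30645 - 2340) = 40466*28305 = 1145390130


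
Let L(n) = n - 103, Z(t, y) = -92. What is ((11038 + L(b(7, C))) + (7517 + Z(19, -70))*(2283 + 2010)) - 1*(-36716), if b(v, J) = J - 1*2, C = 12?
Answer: 31923186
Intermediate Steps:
b(v, J) = -2 + J (b(v, J) = J - 2 = -2 + J)
L(n) = -103 + n
((11038 + L(b(7, C))) + (7517 + Z(19, -70))*(2283 + 2010)) - 1*(-36716) = ((11038 + (-103 + (-2 + 12))) + (7517 - 92)*(2283 + 2010)) - 1*(-36716) = ((11038 + (-103 + 10)) + 7425*4293) + 36716 = ((11038 - 93) + 31875525) + 36716 = (10945 + 31875525) + 36716 = 31886470 + 36716 = 31923186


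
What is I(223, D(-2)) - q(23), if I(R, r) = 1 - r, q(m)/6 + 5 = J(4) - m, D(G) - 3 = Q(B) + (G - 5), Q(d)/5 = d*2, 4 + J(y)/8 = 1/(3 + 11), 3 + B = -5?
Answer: 3091/7 ≈ 441.57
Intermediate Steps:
B = -8 (B = -3 - 5 = -8)
J(y) = -220/7 (J(y) = -32 + 8/(3 + 11) = -32 + 8/14 = -32 + 8*(1/14) = -32 + 4/7 = -220/7)
Q(d) = 10*d (Q(d) = 5*(d*2) = 5*(2*d) = 10*d)
D(G) = -82 + G (D(G) = 3 + (10*(-8) + (G - 5)) = 3 + (-80 + (-5 + G)) = 3 + (-85 + G) = -82 + G)
q(m) = -1530/7 - 6*m (q(m) = -30 + 6*(-220/7 - m) = -30 + (-1320/7 - 6*m) = -1530/7 - 6*m)
I(223, D(-2)) - q(23) = (1 - (-82 - 2)) - (-1530/7 - 6*23) = (1 - 1*(-84)) - (-1530/7 - 138) = (1 + 84) - 1*(-2496/7) = 85 + 2496/7 = 3091/7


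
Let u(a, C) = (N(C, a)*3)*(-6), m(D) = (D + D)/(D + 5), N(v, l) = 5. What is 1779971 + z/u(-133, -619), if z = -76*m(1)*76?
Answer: 240298973/135 ≈ 1.7800e+6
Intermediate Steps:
m(D) = 2*D/(5 + D) (m(D) = (2*D)/(5 + D) = 2*D/(5 + D))
u(a, C) = -90 (u(a, C) = (5*3)*(-6) = 15*(-6) = -90)
z = -5776/3 (z = -152/(5 + 1)*76 = -152/6*76 = -76*⅓*76 = -76/3*76 = -5776/3 ≈ -1925.3)
1779971 + z/u(-133, -619) = 1779971 - 5776/3/(-90) = 1779971 - 5776/3*(-1/90) = 1779971 + 2888/135 = 240298973/135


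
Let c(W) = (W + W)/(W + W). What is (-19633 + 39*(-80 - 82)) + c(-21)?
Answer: -25950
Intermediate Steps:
c(W) = 1 (c(W) = (2*W)/((2*W)) = (2*W)*(1/(2*W)) = 1)
(-19633 + 39*(-80 - 82)) + c(-21) = (-19633 + 39*(-80 - 82)) + 1 = (-19633 + 39*(-162)) + 1 = (-19633 - 6318) + 1 = -25951 + 1 = -25950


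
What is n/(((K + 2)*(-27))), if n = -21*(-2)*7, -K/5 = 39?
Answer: 98/1737 ≈ 0.056419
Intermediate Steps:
K = -195 (K = -5*39 = -195)
n = 294 (n = 42*7 = 294)
n/(((K + 2)*(-27))) = 294/(((-195 + 2)*(-27))) = 294/((-193*(-27))) = 294/5211 = 294*(1/5211) = 98/1737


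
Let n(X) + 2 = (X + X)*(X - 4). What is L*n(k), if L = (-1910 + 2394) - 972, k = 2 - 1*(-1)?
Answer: 3904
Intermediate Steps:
k = 3 (k = 2 + 1 = 3)
n(X) = -2 + 2*X*(-4 + X) (n(X) = -2 + (X + X)*(X - 4) = -2 + (2*X)*(-4 + X) = -2 + 2*X*(-4 + X))
L = -488 (L = 484 - 972 = -488)
L*n(k) = -488*(-2 - 8*3 + 2*3²) = -488*(-2 - 24 + 2*9) = -488*(-2 - 24 + 18) = -488*(-8) = 3904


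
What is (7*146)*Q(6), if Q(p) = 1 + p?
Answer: 7154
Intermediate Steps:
(7*146)*Q(6) = (7*146)*(1 + 6) = 1022*7 = 7154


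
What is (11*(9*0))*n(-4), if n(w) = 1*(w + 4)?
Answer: 0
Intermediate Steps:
n(w) = 4 + w (n(w) = 1*(4 + w) = 4 + w)
(11*(9*0))*n(-4) = (11*(9*0))*(4 - 4) = (11*0)*0 = 0*0 = 0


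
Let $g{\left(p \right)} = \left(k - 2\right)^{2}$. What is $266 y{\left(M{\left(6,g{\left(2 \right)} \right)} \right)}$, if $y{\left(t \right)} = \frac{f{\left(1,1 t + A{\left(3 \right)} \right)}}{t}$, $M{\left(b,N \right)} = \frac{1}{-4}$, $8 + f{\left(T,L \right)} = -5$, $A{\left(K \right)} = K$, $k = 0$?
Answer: $13832$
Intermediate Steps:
$g{\left(p \right)} = 4$ ($g{\left(p \right)} = \left(0 - 2\right)^{2} = \left(-2\right)^{2} = 4$)
$f{\left(T,L \right)} = -13$ ($f{\left(T,L \right)} = -8 - 5 = -13$)
$M{\left(b,N \right)} = - \frac{1}{4}$
$y{\left(t \right)} = - \frac{13}{t}$
$266 y{\left(M{\left(6,g{\left(2 \right)} \right)} \right)} = 266 \left(- \frac{13}{- \frac{1}{4}}\right) = 266 \left(\left(-13\right) \left(-4\right)\right) = 266 \cdot 52 = 13832$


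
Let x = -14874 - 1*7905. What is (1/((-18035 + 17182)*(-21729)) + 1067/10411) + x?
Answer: -4395557019929963/192966188007 ≈ -22779.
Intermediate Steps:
x = -22779 (x = -14874 - 7905 = -22779)
(1/((-18035 + 17182)*(-21729)) + 1067/10411) + x = (1/((-18035 + 17182)*(-21729)) + 1067/10411) - 22779 = (-1/21729/(-853) + 1067*(1/10411)) - 22779 = (-1/853*(-1/21729) + 1067/10411) - 22779 = (1/18534837 + 1067/10411) - 22779 = 19776681490/192966188007 - 22779 = -4395557019929963/192966188007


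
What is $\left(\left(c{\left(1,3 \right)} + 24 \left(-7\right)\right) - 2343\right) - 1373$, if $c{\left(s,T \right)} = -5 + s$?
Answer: $-3888$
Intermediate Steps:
$\left(\left(c{\left(1,3 \right)} + 24 \left(-7\right)\right) - 2343\right) - 1373 = \left(\left(\left(-5 + 1\right) + 24 \left(-7\right)\right) - 2343\right) - 1373 = \left(\left(-4 - 168\right) - 2343\right) - 1373 = \left(-172 - 2343\right) - 1373 = -2515 - 1373 = -3888$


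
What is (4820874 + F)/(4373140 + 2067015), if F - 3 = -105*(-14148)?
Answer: 6306417/6440155 ≈ 0.97923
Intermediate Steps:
F = 1485543 (F = 3 - 105*(-14148) = 3 + 1485540 = 1485543)
(4820874 + F)/(4373140 + 2067015) = (4820874 + 1485543)/(4373140 + 2067015) = 6306417/6440155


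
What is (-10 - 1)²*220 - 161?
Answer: 26459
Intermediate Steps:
(-10 - 1)²*220 - 161 = (-11)²*220 - 161 = 121*220 - 161 = 26620 - 161 = 26459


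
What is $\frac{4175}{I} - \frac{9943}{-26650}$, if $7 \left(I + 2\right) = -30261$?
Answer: $- \frac{2730411}{4610450} \approx -0.59222$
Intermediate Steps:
$I = -4325$ ($I = -2 + \frac{1}{7} \left(-30261\right) = -2 - 4323 = -4325$)
$\frac{4175}{I} - \frac{9943}{-26650} = \frac{4175}{-4325} - \frac{9943}{-26650} = 4175 \left(- \frac{1}{4325}\right) - - \frac{9943}{26650} = - \frac{167}{173} + \frac{9943}{26650} = - \frac{2730411}{4610450}$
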